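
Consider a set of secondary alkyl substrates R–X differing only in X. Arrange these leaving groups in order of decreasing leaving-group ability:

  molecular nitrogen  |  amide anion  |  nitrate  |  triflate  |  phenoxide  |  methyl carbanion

molecular nitrogen > triflate > nitrate > phenoxide > amide anion > methyl carbanion

Rank by basicity of the departing species: weakest base leaves most easily.
molecular nitrogen: no meaningful conjugate acid; N₂ departs as an exceptionally stable neutral molecule
triflate: pKₐ(CF₃SO₃H (triflic acid)) ≈ -14
nitrate: pKₐ(HNO₃) ≈ -1.3
phenoxide: pKₐ(C₆H₅OH (phenol)) ≈ 10
amide anion: pKₐ(NH₃) ≈ 38
methyl carbanion: pKₐ(CH₄) ≈ 48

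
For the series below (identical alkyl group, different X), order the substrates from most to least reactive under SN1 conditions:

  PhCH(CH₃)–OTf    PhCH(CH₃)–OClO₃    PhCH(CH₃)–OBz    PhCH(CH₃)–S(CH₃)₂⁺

With the same alkyl group throughout, only the leaving group differentiates the rates.
A good leaving group is a weak base: the lower the pKₐ of its conjugate acid, the more readily it departs.
PhCH(CH₃)–OTf loses OTf⁻: pKₐ(CF₃SO₃H (triflic acid)) ≈ -14
PhCH(CH₃)–OClO₃ loses ClO₄⁻: pKₐ(HClO₄) ≈ -10
PhCH(CH₃)–S(CH₃)₂⁺ loses SR'₂: pKₐ(R'₂SH⁺) ≈ -7
PhCH(CH₃)–OBz loses PhCOO⁻: pKₐ(C₆H₅COOH) ≈ 4.2

PhCH(CH₃)–OTf > PhCH(CH₃)–OClO₃ > PhCH(CH₃)–S(CH₃)₂⁺ > PhCH(CH₃)–OBz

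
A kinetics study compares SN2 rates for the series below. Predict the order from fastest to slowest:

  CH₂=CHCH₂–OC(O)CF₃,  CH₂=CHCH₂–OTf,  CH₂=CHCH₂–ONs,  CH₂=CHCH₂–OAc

CH₂=CHCH₂–OTf > CH₂=CHCH₂–ONs > CH₂=CHCH₂–OC(O)CF₃ > CH₂=CHCH₂–OAc

Same R in every case — rank the leaving groups.
Leaving-group ability tracks the stability of the departed species; conjugate-acid pKₐ is the usual yardstick (lower pKₐ → better LG).
CH₂=CHCH₂–OTf loses OTf⁻: pKₐ(CF₃SO₃H (triflic acid)) ≈ -14
CH₂=CHCH₂–ONs loses ONs⁻: pKₐ(p-O₂NC₆H₄SO₃H) ≈ -3.5
CH₂=CHCH₂–OC(O)CF₃ loses CF₃COO⁻: pKₐ(CF₃COOH) ≈ 0.2
CH₂=CHCH₂–OAc loses AcO⁻: pKₐ(CH₃COOH) ≈ 4.8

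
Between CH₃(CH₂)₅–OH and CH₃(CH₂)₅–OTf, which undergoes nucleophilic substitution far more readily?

From CH₃(CH₂)₅–OH the departing group would be OH⁻ (pKₐ(H₂O) ≈ 15.7). Strong base; essentially never leaves without prior activation.
From CH₃(CH₂)₅–OTf the leaving group is OTf⁻ (pKₐ(CF₃SO₃H (triflic acid)) ≈ -14). Charge spread over three oxygens and a CF₃ group; the premier leaving group in synthesis.
(In practice CH₃(CH₂)₅–OTf is made from CH₃(CH₂)₅–OH by treatment with Tf₂O / 2,6-lutidine, converting the hydroxyl into a triflate.)

CH₃(CH₂)₅–OTf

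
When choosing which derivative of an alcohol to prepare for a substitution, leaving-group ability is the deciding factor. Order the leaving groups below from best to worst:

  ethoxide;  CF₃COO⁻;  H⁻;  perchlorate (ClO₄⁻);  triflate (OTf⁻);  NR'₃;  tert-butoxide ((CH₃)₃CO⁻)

Leaving-group ability tracks the stability of the departed species; conjugate-acid pKₐ is the usual yardstick (lower pKₐ → better LG).
triflate (OTf⁻): pKₐ(CF₃SO₃H (triflic acid)) ≈ -14 — charge spread over three oxygens and a CF₃ group; the premier leaving group in synthesis
perchlorate (ClO₄⁻): pKₐ(HClO₄) ≈ -10
CF₃COO⁻: pKₐ(CF₃COOH) ≈ 0.2
NR'₃: pKₐ(R'₃NH⁺) ≈ 10.7 — neutral but still a fairly strong base; Hofmann-elimination LG
ethoxide: pKₐ(CH₃CH₂OH) ≈ 16 — strong base; alkoxides do not leave unassisted
tert-butoxide ((CH₃)₃CO⁻): pKₐ(t-BuOH) ≈ 18 — bulky, strongly basic alkoxide
H⁻: pKₐ(H₂) ≈ 36

triflate (OTf⁻) > perchlorate (ClO₄⁻) > CF₃COO⁻ > NR'₃ > ethoxide > tert-butoxide ((CH₃)₃CO⁻) > H⁻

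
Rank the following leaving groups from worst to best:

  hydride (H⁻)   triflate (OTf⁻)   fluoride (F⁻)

hydride (H⁻) < fluoride (F⁻) < triflate (OTf⁻)

triflate (OTf⁻): pKₐ(CF₃SO₃H (triflic acid)) ≈ -14
fluoride (F⁻): pKₐ(HF) ≈ 3.2
hydride (H⁻): pKₐ(H₂) ≈ 36
The question asks for worst first, so the sequence is read in increasing leaving-group ability.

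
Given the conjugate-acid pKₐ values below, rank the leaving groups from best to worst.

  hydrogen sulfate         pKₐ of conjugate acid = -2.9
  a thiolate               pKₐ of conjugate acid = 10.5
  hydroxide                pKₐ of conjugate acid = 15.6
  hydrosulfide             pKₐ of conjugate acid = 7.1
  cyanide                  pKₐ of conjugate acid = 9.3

hydrogen sulfate > hydrosulfide > cyanide > a thiolate > hydroxide

Lower conjugate-acid pKₐ ⇒ weaker base ⇒ better leaving group.
Sorting by the given values: hydrogen sulfate (-2.9), hydrosulfide (7.1), cyanide (9.3), a thiolate (10.5), hydroxide (15.6).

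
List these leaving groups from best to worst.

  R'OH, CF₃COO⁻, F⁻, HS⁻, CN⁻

R'OH > CF₃COO⁻ > F⁻ > HS⁻ > CN⁻

Leaving-group ability tracks the stability of the departed species; conjugate-acid pKₐ is the usual yardstick (lower pKₐ → better LG).
R'OH: pKₐ(R'OH₂⁺) ≈ -2.4 — neutral; leaves from a protonated ether (an oxonium ion, R–O(H)R'⁺)
CF₃COO⁻: pKₐ(CF₃COOH) ≈ 0.2 — strongly electron-withdrawing CF₃ stabilises the carboxylate
F⁻: pKₐ(HF) ≈ 3.2 — small and strongly basic; the poor halide leaving group
HS⁻: pKₐ(H₂S) ≈ 7
CN⁻: pKₐ(HCN) ≈ 9.2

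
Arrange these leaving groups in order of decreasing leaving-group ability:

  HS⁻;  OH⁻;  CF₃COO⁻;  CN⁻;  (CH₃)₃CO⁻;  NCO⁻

CF₃COO⁻: pKₐ(CF₃COOH) ≈ 0.2
NCO⁻: pKₐ(HOCN) ≈ 3.5 — resonance between N and O
HS⁻: pKₐ(H₂S) ≈ 7 — larger and more polarisable than the oxygen analogue
CN⁻: pKₐ(HCN) ≈ 9.2 — sp carbon stabilises the charge somewhat, but still a poor LG
OH⁻: pKₐ(H₂O) ≈ 15.7 — strong base; essentially never leaves without prior activation
(CH₃)₃CO⁻: pKₐ(t-BuOH) ≈ 18 — bulky, strongly basic alkoxide

CF₃COO⁻ > NCO⁻ > HS⁻ > CN⁻ > OH⁻ > (CH₃)₃CO⁻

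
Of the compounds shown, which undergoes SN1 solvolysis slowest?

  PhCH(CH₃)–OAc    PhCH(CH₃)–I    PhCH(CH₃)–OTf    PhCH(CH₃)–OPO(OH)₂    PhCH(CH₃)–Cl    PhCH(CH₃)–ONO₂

Identical carbon frameworks mean the comparison reduces to leaving-group quality.
A good leaving group is a weak base: the lower the pKₐ of its conjugate acid, the more readily it departs.
PhCH(CH₃)–OTf loses OTf⁻: pKₐ(CF₃SO₃H (triflic acid)) ≈ -14
PhCH(CH₃)–I loses I⁻: pKₐ(HI) ≈ -10
PhCH(CH₃)–Cl loses Cl⁻: pKₐ(HCl) ≈ -7
PhCH(CH₃)–ONO₂ loses NO₃⁻: pKₐ(HNO₃) ≈ -1.3
PhCH(CH₃)–OPO(OH)₂ loses H₂PO₄⁻: pKₐ(H₃PO₄) ≈ 2.1
PhCH(CH₃)–OAc loses AcO⁻: pKₐ(CH₃COOH) ≈ 4.8

PhCH(CH₃)–OAc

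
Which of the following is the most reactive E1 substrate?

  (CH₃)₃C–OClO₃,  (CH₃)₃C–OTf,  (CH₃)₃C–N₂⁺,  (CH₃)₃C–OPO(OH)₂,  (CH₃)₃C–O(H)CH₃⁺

Identical carbon frameworks mean the comparison reduces to leaving-group quality.
Leaving-group ability tracks the stability of the departed species; conjugate-acid pKₐ is the usual yardstick (lower pKₐ → better LG).
(CH₃)₃C–N₂⁺ loses N₂: no meaningful conjugate acid; N₂ departs as an exceptionally stable neutral molecule
(CH₃)₃C–OTf loses OTf⁻: pKₐ(CF₃SO₃H (triflic acid)) ≈ -14
(CH₃)₃C–OClO₃ loses ClO₄⁻: pKₐ(HClO₄) ≈ -10
(CH₃)₃C–O(H)CH₃⁺ loses R'OH: pKₐ(R'OH₂⁺) ≈ -2.4
(CH₃)₃C–OPO(OH)₂ loses H₂PO₄⁻: pKₐ(H₃PO₄) ≈ 2.1

(CH₃)₃C–N₂⁺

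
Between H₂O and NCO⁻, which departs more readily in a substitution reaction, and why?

H₂O is the better leaving group.
pKₐ(H₃O⁺) ≈ -1.7 versus pKₐ(HOCN) ≈ 3.5: H₂O is the much weaker base.
Neutral; leaves from a protonated alcohol (R–OH₂⁺).

H₂O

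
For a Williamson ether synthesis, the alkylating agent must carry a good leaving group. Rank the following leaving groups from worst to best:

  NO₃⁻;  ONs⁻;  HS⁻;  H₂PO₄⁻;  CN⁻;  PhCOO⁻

Rank by basicity of the departing species: weakest base leaves most easily.
ONs⁻: pKₐ(p-O₂NC₆H₄SO₃H) ≈ -3.5 — p-nitro group further stabilises the sulfonate
NO₃⁻: pKₐ(HNO₃) ≈ -1.3 — resonance-delocalised over three oxygens
H₂PO₄⁻: pKₐ(H₃PO₄) ≈ 2.1 — moderate base; biological leaving group after further activation
PhCOO⁻: pKₐ(C₆H₅COOH) ≈ 4.2 — aryl carboxylate
HS⁻: pKₐ(H₂S) ≈ 7 — larger and more polarisable than the oxygen analogue
CN⁻: pKₐ(HCN) ≈ 9.2 — sp carbon stabilises the charge somewhat, but still a poor LG
The question asks for worst first, so the sequence is read in increasing leaving-group ability.

CN⁻ < HS⁻ < PhCOO⁻ < H₂PO₄⁻ < NO₃⁻ < ONs⁻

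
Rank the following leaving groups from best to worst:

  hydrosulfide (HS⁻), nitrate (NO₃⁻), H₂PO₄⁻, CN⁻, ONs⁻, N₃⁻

Rank by basicity of the departing species: weakest base leaves most easily.
ONs⁻: pKₐ(p-O₂NC₆H₄SO₃H) ≈ -3.5
nitrate (NO₃⁻): pKₐ(HNO₃) ≈ -1.3
H₂PO₄⁻: pKₐ(H₃PO₄) ≈ 2.1
N₃⁻: pKₐ(HN₃) ≈ 4.7
hydrosulfide (HS⁻): pKₐ(H₂S) ≈ 7
CN⁻: pKₐ(HCN) ≈ 9.2

ONs⁻ > nitrate (NO₃⁻) > H₂PO₄⁻ > N₃⁻ > hydrosulfide (HS⁻) > CN⁻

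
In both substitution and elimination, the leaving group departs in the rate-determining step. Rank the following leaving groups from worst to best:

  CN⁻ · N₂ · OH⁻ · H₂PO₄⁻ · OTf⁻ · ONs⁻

N₂: no meaningful conjugate acid; N₂ departs as an exceptionally stable neutral molecule
OTf⁻: pKₐ(CF₃SO₃H (triflic acid)) ≈ -14
ONs⁻: pKₐ(p-O₂NC₆H₄SO₃H) ≈ -3.5 — p-nitro group further stabilises the sulfonate
H₂PO₄⁻: pKₐ(H₃PO₄) ≈ 2.1 — moderate base; biological leaving group after further activation
CN⁻: pKₐ(HCN) ≈ 9.2 — sp carbon stabilises the charge somewhat, but still a poor LG
OH⁻: pKₐ(H₂O) ≈ 15.7 — strong base; essentially never leaves without prior activation
Listed from poorest to best leaving group as asked.

OH⁻ < CN⁻ < H₂PO₄⁻ < ONs⁻ < OTf⁻ < N₂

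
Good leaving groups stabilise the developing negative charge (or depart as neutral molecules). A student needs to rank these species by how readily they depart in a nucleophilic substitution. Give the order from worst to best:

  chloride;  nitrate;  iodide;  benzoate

benzoate < nitrate < chloride < iodide

Leaving-group ability tracks the stability of the departed species; conjugate-acid pKₐ is the usual yardstick (lower pKₐ → better LG).
iodide: pKₐ(HI) ≈ -10
chloride: pKₐ(HCl) ≈ -7
nitrate: pKₐ(HNO₃) ≈ -1.3
benzoate: pKₐ(C₆H₅COOH) ≈ 4.2
Listed from poorest to best leaving group as asked.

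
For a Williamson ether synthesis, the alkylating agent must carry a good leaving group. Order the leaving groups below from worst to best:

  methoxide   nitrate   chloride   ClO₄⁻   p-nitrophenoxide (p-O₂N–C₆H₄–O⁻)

methoxide < p-nitrophenoxide (p-O₂N–C₆H₄–O⁻) < nitrate < chloride < ClO₄⁻

Rank by basicity of the departing species: weakest base leaves most easily.
ClO₄⁻: pKₐ(HClO₄) ≈ -10
chloride: pKₐ(HCl) ≈ -7
nitrate: pKₐ(HNO₃) ≈ -1.3
p-nitrophenoxide (p-O₂N–C₆H₄–O⁻): pKₐ(p-nitrophenol) ≈ 7.2
methoxide: pKₐ(CH₃OH) ≈ 15.5
The question asks for worst first, so the sequence is read in increasing leaving-group ability.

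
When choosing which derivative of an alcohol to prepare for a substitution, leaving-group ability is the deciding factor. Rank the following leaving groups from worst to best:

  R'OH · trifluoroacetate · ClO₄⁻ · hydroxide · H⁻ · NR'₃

H⁻ < hydroxide < NR'₃ < trifluoroacetate < R'OH < ClO₄⁻

The more stable X⁻ (or X) is on its own — i.e. the weaker a base it is — the better a leaving group it makes.
ClO₄⁻: pKₐ(HClO₄) ≈ -10
R'OH: pKₐ(R'OH₂⁺) ≈ -2.4
trifluoroacetate: pKₐ(CF₃COOH) ≈ 0.2
NR'₃: pKₐ(R'₃NH⁺) ≈ 10.7
hydroxide: pKₐ(H₂O) ≈ 15.7
H⁻: pKₐ(H₂) ≈ 36
The question asks for worst first, so the sequence is read in increasing leaving-group ability.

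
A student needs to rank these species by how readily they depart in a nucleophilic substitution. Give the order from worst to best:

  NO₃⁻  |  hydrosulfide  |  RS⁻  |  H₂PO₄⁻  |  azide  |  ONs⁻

RS⁻ < hydrosulfide < azide < H₂PO₄⁻ < NO₃⁻ < ONs⁻

The more stable X⁻ (or X) is on its own — i.e. the weaker a base it is — the better a leaving group it makes.
ONs⁻: pKₐ(p-O₂NC₆H₄SO₃H) ≈ -3.5
NO₃⁻: pKₐ(HNO₃) ≈ -1.3
H₂PO₄⁻: pKₐ(H₃PO₄) ≈ 2.1
azide: pKₐ(HN₃) ≈ 4.7
hydrosulfide: pKₐ(H₂S) ≈ 7
RS⁻: pKₐ(RSH (a thiol)) ≈ 10.5
Reversing gives the worst-to-best order requested.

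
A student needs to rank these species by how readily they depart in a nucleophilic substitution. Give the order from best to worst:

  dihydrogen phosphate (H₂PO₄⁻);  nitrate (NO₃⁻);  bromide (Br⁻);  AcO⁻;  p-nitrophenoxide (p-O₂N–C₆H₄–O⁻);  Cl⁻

bromide (Br⁻): pKₐ(HBr) ≈ -9
Cl⁻: pKₐ(HCl) ≈ -7
nitrate (NO₃⁻): pKₐ(HNO₃) ≈ -1.3 — resonance-delocalised over three oxygens
dihydrogen phosphate (H₂PO₄⁻): pKₐ(H₃PO₄) ≈ 2.1
AcO⁻: pKₐ(CH₃COOH) ≈ 4.8
p-nitrophenoxide (p-O₂N–C₆H₄–O⁻): pKₐ(p-nitrophenol) ≈ 7.2

bromide (Br⁻) > Cl⁻ > nitrate (NO₃⁻) > dihydrogen phosphate (H₂PO₄⁻) > AcO⁻ > p-nitrophenoxide (p-O₂N–C₆H₄–O⁻)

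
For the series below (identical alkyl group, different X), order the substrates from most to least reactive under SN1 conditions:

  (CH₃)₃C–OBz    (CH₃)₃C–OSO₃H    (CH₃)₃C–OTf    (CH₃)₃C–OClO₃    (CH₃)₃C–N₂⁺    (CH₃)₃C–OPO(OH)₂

Same R in every case — rank the leaving groups.
The more stable X⁻ (or X) is on its own — i.e. the weaker a base it is — the better a leaving group it makes.
(CH₃)₃C–N₂⁺ loses N₂: no meaningful conjugate acid; N₂ departs as an exceptionally stable neutral molecule
(CH₃)₃C–OTf loses OTf⁻: pKₐ(CF₃SO₃H (triflic acid)) ≈ -14
(CH₃)₃C–OClO₃ loses ClO₄⁻: pKₐ(HClO₄) ≈ -10
(CH₃)₃C–OSO₃H loses HSO₄⁻: pKₐ(H₂SO₄) ≈ -3
(CH₃)₃C–OPO(OH)₂ loses H₂PO₄⁻: pKₐ(H₃PO₄) ≈ 2.1
(CH₃)₃C–OBz loses PhCOO⁻: pKₐ(C₆H₅COOH) ≈ 4.2

(CH₃)₃C–N₂⁺ > (CH₃)₃C–OTf > (CH₃)₃C–OClO₃ > (CH₃)₃C–OSO₃H > (CH₃)₃C–OPO(OH)₂ > (CH₃)₃C–OBz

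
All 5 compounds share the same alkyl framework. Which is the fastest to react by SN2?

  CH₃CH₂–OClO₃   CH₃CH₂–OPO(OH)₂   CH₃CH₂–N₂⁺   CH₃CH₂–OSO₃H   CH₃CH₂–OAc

CH₃CH₂–N₂⁺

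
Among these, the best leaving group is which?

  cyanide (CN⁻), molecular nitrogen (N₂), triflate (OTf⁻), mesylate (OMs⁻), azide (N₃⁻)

molecular nitrogen (N₂)

Rank by basicity of the departing species: weakest base leaves most easily.
molecular nitrogen (N₂): no meaningful conjugate acid; N₂ departs as an exceptionally stable neutral molecule
triflate (OTf⁻): pKₐ(CF₃SO₃H (triflic acid)) ≈ -14
mesylate (OMs⁻): pKₐ(CH₃SO₃H (MsOH)) ≈ -1.9
azide (N₃⁻): pKₐ(HN₃) ≈ 4.7
cyanide (CN⁻): pKₐ(HCN) ≈ 9.2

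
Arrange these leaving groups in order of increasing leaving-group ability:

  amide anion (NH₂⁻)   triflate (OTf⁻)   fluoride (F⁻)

amide anion (NH₂⁻) < fluoride (F⁻) < triflate (OTf⁻)

Leaving-group ability tracks the stability of the departed species; conjugate-acid pKₐ is the usual yardstick (lower pKₐ → better LG).
triflate (OTf⁻): pKₐ(CF₃SO₃H (triflic acid)) ≈ -14
fluoride (F⁻): pKₐ(HF) ≈ 3.2
amide anion (NH₂⁻): pKₐ(NH₃) ≈ 38
Listed from poorest to best leaving group as asked.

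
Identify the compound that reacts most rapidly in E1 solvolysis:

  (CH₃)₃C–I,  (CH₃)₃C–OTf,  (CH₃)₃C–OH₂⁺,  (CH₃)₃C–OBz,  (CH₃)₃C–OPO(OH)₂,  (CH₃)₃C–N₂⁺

(CH₃)₃C–N₂⁺

Same R in every case — rank the leaving groups.
The more stable X⁻ (or X) is on its own — i.e. the weaker a base it is — the better a leaving group it makes.
(CH₃)₃C–N₂⁺ loses N₂: no meaningful conjugate acid; N₂ departs as an exceptionally stable neutral molecule
(CH₃)₃C–OTf loses OTf⁻: pKₐ(CF₃SO₃H (triflic acid)) ≈ -14
(CH₃)₃C–I loses I⁻: pKₐ(HI) ≈ -10
(CH₃)₃C–OH₂⁺ loses H₂O: pKₐ(H₃O⁺) ≈ -1.7
(CH₃)₃C–OPO(OH)₂ loses H₂PO₄⁻: pKₐ(H₃PO₄) ≈ 2.1
(CH₃)₃C–OBz loses PhCOO⁻: pKₐ(C₆H₅COOH) ≈ 4.2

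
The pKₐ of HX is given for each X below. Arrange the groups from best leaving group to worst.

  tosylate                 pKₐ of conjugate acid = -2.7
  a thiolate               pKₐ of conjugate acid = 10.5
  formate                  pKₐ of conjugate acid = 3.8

Lower conjugate-acid pKₐ ⇒ weaker base ⇒ better leaving group.
Sorting by the given values: tosylate (-2.7), formate (3.8), a thiolate (10.5).

tosylate > formate > a thiolate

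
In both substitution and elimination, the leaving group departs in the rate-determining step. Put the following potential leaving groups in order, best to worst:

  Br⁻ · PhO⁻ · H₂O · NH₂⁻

Br⁻ > H₂O > PhO⁻ > NH₂⁻

A good leaving group is a weak base: the lower the pKₐ of its conjugate acid, the more readily it departs.
Br⁻: pKₐ(HBr) ≈ -9
H₂O: pKₐ(H₃O⁺) ≈ -1.7
PhO⁻: pKₐ(C₆H₅OH (phenol)) ≈ 10
NH₂⁻: pKₐ(NH₃) ≈ 38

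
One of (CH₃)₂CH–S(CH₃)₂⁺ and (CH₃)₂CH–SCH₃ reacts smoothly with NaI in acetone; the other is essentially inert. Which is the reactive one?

(CH₃)₂CH–S(CH₃)₂⁺

From (CH₃)₂CH–SCH₃ the departing group would be RS⁻ (pKₐ(RSH (a thiol)) ≈ 10.5). Moderately basic; rarely leaves without activation.
From (CH₃)₂CH–S(CH₃)₂⁺ the leaving group is SR'₂ (pKₐ(R'₂SH⁺) ≈ -7). Neutral; leaves from a sulfonium salt (R–SR'₂⁺).
(In practice (CH₃)₂CH–S(CH₃)₂⁺ is made from (CH₃)₂CH–SCH₃ by S-methylation with CH₃I, allowing neutral dimethyl sulfide, rather than methanethiolate, to depart.)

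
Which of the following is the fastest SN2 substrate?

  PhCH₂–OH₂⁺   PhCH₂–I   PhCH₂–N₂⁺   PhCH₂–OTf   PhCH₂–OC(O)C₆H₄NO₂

The skeletons are identical, so relative rate is governed entirely by leaving-group ability.
Leaving-group ability tracks the stability of the departed species; conjugate-acid pKₐ is the usual yardstick (lower pKₐ → better LG).
PhCH₂–N₂⁺ loses N₂: no meaningful conjugate acid; N₂ departs as an exceptionally stable neutral molecule
PhCH₂–OTf loses OTf⁻: pKₐ(CF₃SO₃H (triflic acid)) ≈ -14
PhCH₂–I loses I⁻: pKₐ(HI) ≈ -10
PhCH₂–OH₂⁺ loses H₂O: pKₐ(H₃O⁺) ≈ -1.7
PhCH₂–OC(O)C₆H₄NO₂ loses p-O₂N–C₆H₄–COO⁻: pKₐ(p-nitrobenzoic acid) ≈ 3.4

PhCH₂–N₂⁺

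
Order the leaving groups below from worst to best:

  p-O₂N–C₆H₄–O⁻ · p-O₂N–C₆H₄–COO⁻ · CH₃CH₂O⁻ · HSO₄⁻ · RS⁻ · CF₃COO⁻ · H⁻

A good leaving group is a weak base: the lower the pKₐ of its conjugate acid, the more readily it departs.
HSO₄⁻: pKₐ(H₂SO₄) ≈ -3 — conjugate base of a strong mineral acid
CF₃COO⁻: pKₐ(CF₃COOH) ≈ 0.2
p-O₂N–C₆H₄–COO⁻: pKₐ(p-nitrobenzoic acid) ≈ 3.4
p-O₂N–C₆H₄–O⁻: pKₐ(p-nitrophenol) ≈ 7.2 — nitro group delocalises the charge; the classic chromogenic LG
RS⁻: pKₐ(RSH (a thiol)) ≈ 10.5 — moderately basic; rarely leaves without activation
CH₃CH₂O⁻: pKₐ(CH₃CH₂OH) ≈ 16
H⁻: pKₐ(H₂) ≈ 36 — extremely strong base; leaves only in special hydride-transfer contexts
Reversing gives the worst-to-best order requested.

H⁻ < CH₃CH₂O⁻ < RS⁻ < p-O₂N–C₆H₄–O⁻ < p-O₂N–C₆H₄–COO⁻ < CF₃COO⁻ < HSO₄⁻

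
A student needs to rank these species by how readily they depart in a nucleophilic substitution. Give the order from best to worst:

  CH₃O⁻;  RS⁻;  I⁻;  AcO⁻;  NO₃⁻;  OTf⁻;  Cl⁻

A good leaving group is a weak base: the lower the pKₐ of its conjugate acid, the more readily it departs.
OTf⁻: pKₐ(CF₃SO₃H (triflic acid)) ≈ -14
I⁻: pKₐ(HI) ≈ -10
Cl⁻: pKₐ(HCl) ≈ -7
NO₃⁻: pKₐ(HNO₃) ≈ -1.3
AcO⁻: pKₐ(CH₃COOH) ≈ 4.8
RS⁻: pKₐ(RSH (a thiol)) ≈ 10.5
CH₃O⁻: pKₐ(CH₃OH) ≈ 15.5

OTf⁻ > I⁻ > Cl⁻ > NO₃⁻ > AcO⁻ > RS⁻ > CH₃O⁻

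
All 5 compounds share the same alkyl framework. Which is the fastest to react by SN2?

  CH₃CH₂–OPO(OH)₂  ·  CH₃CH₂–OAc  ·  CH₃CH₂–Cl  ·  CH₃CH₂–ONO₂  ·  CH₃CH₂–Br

CH₃CH₂–Br

With the same alkyl group throughout, only the leaving group differentiates the rates.
A good leaving group is a weak base: the lower the pKₐ of its conjugate acid, the more readily it departs.
CH₃CH₂–Br loses Br⁻: pKₐ(HBr) ≈ -9
CH₃CH₂–Cl loses Cl⁻: pKₐ(HCl) ≈ -7
CH₃CH₂–ONO₂ loses NO₃⁻: pKₐ(HNO₃) ≈ -1.3
CH₃CH₂–OPO(OH)₂ loses H₂PO₄⁻: pKₐ(H₃PO₄) ≈ 2.1
CH₃CH₂–OAc loses AcO⁻: pKₐ(CH₃COOH) ≈ 4.8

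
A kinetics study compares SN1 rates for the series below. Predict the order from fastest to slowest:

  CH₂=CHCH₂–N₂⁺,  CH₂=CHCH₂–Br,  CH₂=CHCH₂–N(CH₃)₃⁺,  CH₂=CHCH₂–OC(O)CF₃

CH₂=CHCH₂–N₂⁺ > CH₂=CHCH₂–Br > CH₂=CHCH₂–OC(O)CF₃ > CH₂=CHCH₂–N(CH₃)₃⁺

With the same alkyl group throughout, only the leaving group differentiates the rates.
Rank by basicity of the departing species: weakest base leaves most easily.
CH₂=CHCH₂–N₂⁺ loses N₂: no meaningful conjugate acid; N₂ departs as an exceptionally stable neutral molecule
CH₂=CHCH₂–Br loses Br⁻: pKₐ(HBr) ≈ -9
CH₂=CHCH₂–OC(O)CF₃ loses CF₃COO⁻: pKₐ(CF₃COOH) ≈ 0.2
CH₂=CHCH₂–N(CH₃)₃⁺ loses NR'₃: pKₐ(R'₃NH⁺) ≈ 10.7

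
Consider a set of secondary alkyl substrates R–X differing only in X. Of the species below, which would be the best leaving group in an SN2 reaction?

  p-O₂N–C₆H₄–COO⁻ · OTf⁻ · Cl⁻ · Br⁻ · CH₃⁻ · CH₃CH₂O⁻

OTf⁻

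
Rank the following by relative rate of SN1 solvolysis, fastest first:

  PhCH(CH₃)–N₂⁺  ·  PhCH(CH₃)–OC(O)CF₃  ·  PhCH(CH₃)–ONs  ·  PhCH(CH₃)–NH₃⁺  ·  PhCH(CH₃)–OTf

PhCH(CH₃)–N₂⁺ > PhCH(CH₃)–OTf > PhCH(CH₃)–ONs > PhCH(CH₃)–OC(O)CF₃ > PhCH(CH₃)–NH₃⁺

With the same alkyl group throughout, only the leaving group differentiates the rates.
Leaving-group ability tracks the stability of the departed species; conjugate-acid pKₐ is the usual yardstick (lower pKₐ → better LG).
PhCH(CH₃)–N₂⁺ loses N₂: no meaningful conjugate acid; N₂ departs as an exceptionally stable neutral molecule
PhCH(CH₃)–OTf loses OTf⁻: pKₐ(CF₃SO₃H (triflic acid)) ≈ -14
PhCH(CH₃)–ONs loses ONs⁻: pKₐ(p-O₂NC₆H₄SO₃H) ≈ -3.5
PhCH(CH₃)–OC(O)CF₃ loses CF₃COO⁻: pKₐ(CF₃COOH) ≈ 0.2
PhCH(CH₃)–NH₃⁺ loses NH₃: pKₐ(NH₄⁺) ≈ 9.2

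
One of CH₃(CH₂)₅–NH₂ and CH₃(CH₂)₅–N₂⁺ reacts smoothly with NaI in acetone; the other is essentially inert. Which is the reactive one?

CH₃(CH₂)₅–N₂⁺

From CH₃(CH₂)₅–NH₂ the departing group would be NH₂⁻ (pKₐ(NH₃) ≈ 38). Extremely strong base; never a leaving group.
From CH₃(CH₂)₅–N₂⁺ the leaving group is N₂ (no meaningful conjugate acid; N₂ departs as an exceptionally stable neutral molecule).
(In practice CH₃(CH₂)₅–N₂⁺ is made from CH₃(CH₂)₅–NH₂ by diazotisation (NaNO₂ / HCl, 0 °C), generating a diazonium salt that expels N₂.)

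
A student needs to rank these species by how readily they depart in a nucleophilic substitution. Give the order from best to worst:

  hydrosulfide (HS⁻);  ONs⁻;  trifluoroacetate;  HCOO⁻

Rank by basicity of the departing species: weakest base leaves most easily.
ONs⁻: pKₐ(p-O₂NC₆H₄SO₃H) ≈ -3.5 — p-nitro group further stabilises the sulfonate
trifluoroacetate: pKₐ(CF₃COOH) ≈ 0.2
HCOO⁻: pKₐ(HCOOH) ≈ 3.8 — resonance-stabilised carboxylate
hydrosulfide (HS⁻): pKₐ(H₂S) ≈ 7 — larger and more polarisable than the oxygen analogue

ONs⁻ > trifluoroacetate > HCOO⁻ > hydrosulfide (HS⁻)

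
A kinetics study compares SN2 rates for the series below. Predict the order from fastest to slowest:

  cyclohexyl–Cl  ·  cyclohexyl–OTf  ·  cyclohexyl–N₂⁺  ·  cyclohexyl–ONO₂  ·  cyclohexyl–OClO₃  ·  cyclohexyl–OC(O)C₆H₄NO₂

Identical carbon frameworks mean the comparison reduces to leaving-group quality.
Leaving-group ability tracks the stability of the departed species; conjugate-acid pKₐ is the usual yardstick (lower pKₐ → better LG).
cyclohexyl–N₂⁺ loses N₂: no meaningful conjugate acid; N₂ departs as an exceptionally stable neutral molecule
cyclohexyl–OTf loses OTf⁻: pKₐ(CF₃SO₃H (triflic acid)) ≈ -14
cyclohexyl–OClO₃ loses ClO₄⁻: pKₐ(HClO₄) ≈ -10
cyclohexyl–Cl loses Cl⁻: pKₐ(HCl) ≈ -7
cyclohexyl–ONO₂ loses NO₃⁻: pKₐ(HNO₃) ≈ -1.3
cyclohexyl–OC(O)C₆H₄NO₂ loses p-O₂N–C₆H₄–COO⁻: pKₐ(p-nitrobenzoic acid) ≈ 3.4

cyclohexyl–N₂⁺ > cyclohexyl–OTf > cyclohexyl–OClO₃ > cyclohexyl–Cl > cyclohexyl–ONO₂ > cyclohexyl–OC(O)C₆H₄NO₂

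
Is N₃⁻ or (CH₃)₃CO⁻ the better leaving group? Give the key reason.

N₃⁻

N₃⁻ is the better leaving group.
pKₐ(HN₃) ≈ 4.7 versus pKₐ(t-BuOH) ≈ 18: N₃⁻ is the much weaker base.
Linear, resonance-stabilised.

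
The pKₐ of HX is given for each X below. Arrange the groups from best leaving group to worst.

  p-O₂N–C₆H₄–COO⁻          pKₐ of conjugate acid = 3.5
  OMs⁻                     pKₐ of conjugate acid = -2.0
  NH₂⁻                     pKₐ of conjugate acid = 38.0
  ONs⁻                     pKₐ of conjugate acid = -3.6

Lower conjugate-acid pKₐ ⇒ weaker base ⇒ better leaving group.
Sorting by the given values: ONs⁻ (-3.6), OMs⁻ (-2.0), p-O₂N–C₆H₄–COO⁻ (3.5), NH₂⁻ (38.0).

ONs⁻ > OMs⁻ > p-O₂N–C₆H₄–COO⁻ > NH₂⁻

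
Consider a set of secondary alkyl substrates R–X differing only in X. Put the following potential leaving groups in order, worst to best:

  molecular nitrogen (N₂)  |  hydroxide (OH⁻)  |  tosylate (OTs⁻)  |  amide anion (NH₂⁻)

Rank by basicity of the departing species: weakest base leaves most easily.
molecular nitrogen (N₂): no meaningful conjugate acid; N₂ departs as an exceptionally stable neutral molecule
tosylate (OTs⁻): pKₐ(p-CH₃C₆H₄SO₃H (TsOH)) ≈ -2.8
hydroxide (OH⁻): pKₐ(H₂O) ≈ 15.7
amide anion (NH₂⁻): pKₐ(NH₃) ≈ 38
Listed from poorest to best leaving group as asked.

amide anion (NH₂⁻) < hydroxide (OH⁻) < tosylate (OTs⁻) < molecular nitrogen (N₂)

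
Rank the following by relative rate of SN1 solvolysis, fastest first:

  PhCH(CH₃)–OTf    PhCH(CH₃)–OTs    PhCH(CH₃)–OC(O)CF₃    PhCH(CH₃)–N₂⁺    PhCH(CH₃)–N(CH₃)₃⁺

The skeletons are identical, so relative rate is governed entirely by leaving-group ability.
The more stable X⁻ (or X) is on its own — i.e. the weaker a base it is — the better a leaving group it makes.
PhCH(CH₃)–N₂⁺ loses N₂: no meaningful conjugate acid; N₂ departs as an exceptionally stable neutral molecule
PhCH(CH₃)–OTf loses OTf⁻: pKₐ(CF₃SO₃H (triflic acid)) ≈ -14
PhCH(CH₃)–OTs loses OTs⁻: pKₐ(p-CH₃C₆H₄SO₃H (TsOH)) ≈ -2.8
PhCH(CH₃)–OC(O)CF₃ loses CF₃COO⁻: pKₐ(CF₃COOH) ≈ 0.2
PhCH(CH₃)–N(CH₃)₃⁺ loses NR'₃: pKₐ(R'₃NH⁺) ≈ 10.7

PhCH(CH₃)–N₂⁺ > PhCH(CH₃)–OTf > PhCH(CH₃)–OTs > PhCH(CH₃)–OC(O)CF₃ > PhCH(CH₃)–N(CH₃)₃⁺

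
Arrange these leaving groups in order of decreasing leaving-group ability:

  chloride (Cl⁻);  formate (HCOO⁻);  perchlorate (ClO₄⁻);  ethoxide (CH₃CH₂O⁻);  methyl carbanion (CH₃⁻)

perchlorate (ClO₄⁻) > chloride (Cl⁻) > formate (HCOO⁻) > ethoxide (CH₃CH₂O⁻) > methyl carbanion (CH₃⁻)

Rank by basicity of the departing species: weakest base leaves most easily.
perchlorate (ClO₄⁻): pKₐ(HClO₄) ≈ -10
chloride (Cl⁻): pKₐ(HCl) ≈ -7
formate (HCOO⁻): pKₐ(HCOOH) ≈ 3.8
ethoxide (CH₃CH₂O⁻): pKₐ(CH₃CH₂OH) ≈ 16
methyl carbanion (CH₃⁻): pKₐ(CH₄) ≈ 48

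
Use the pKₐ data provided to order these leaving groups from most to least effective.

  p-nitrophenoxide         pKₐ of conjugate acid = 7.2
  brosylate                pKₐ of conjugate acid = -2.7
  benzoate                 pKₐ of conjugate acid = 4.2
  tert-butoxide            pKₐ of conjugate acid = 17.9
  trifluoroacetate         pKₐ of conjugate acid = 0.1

brosylate > trifluoroacetate > benzoate > p-nitrophenoxide > tert-butoxide

Lower conjugate-acid pKₐ ⇒ weaker base ⇒ better leaving group.
Sorting by the given values: brosylate (-2.7), trifluoroacetate (0.1), benzoate (4.2), p-nitrophenoxide (7.2), tert-butoxide (17.9).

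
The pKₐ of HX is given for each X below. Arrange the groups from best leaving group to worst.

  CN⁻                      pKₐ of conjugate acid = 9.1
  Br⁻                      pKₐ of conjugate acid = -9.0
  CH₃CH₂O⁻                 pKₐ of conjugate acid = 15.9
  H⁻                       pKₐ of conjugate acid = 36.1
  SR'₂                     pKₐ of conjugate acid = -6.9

Br⁻ > SR'₂ > CN⁻ > CH₃CH₂O⁻ > H⁻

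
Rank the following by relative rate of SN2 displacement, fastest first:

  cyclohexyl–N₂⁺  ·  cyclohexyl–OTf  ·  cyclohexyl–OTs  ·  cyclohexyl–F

Same R in every case — rank the leaving groups.
Leaving-group ability tracks the stability of the departed species; conjugate-acid pKₐ is the usual yardstick (lower pKₐ → better LG).
cyclohexyl–N₂⁺ loses N₂: no meaningful conjugate acid; N₂ departs as an exceptionally stable neutral molecule
cyclohexyl–OTf loses OTf⁻: pKₐ(CF₃SO₃H (triflic acid)) ≈ -14
cyclohexyl–OTs loses OTs⁻: pKₐ(p-CH₃C₆H₄SO₃H (TsOH)) ≈ -2.8
cyclohexyl–F loses F⁻: pKₐ(HF) ≈ 3.2

cyclohexyl–N₂⁺ > cyclohexyl–OTf > cyclohexyl–OTs > cyclohexyl–F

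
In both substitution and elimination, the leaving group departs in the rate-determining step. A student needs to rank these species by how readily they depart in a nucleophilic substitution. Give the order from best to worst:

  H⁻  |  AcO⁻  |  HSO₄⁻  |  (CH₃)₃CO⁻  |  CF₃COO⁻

The more stable X⁻ (or X) is on its own — i.e. the weaker a base it is — the better a leaving group it makes.
HSO₄⁻: pKₐ(H₂SO₄) ≈ -3 — conjugate base of a strong mineral acid
CF₃COO⁻: pKₐ(CF₃COOH) ≈ 0.2
AcO⁻: pKₐ(CH₃COOH) ≈ 4.8
(CH₃)₃CO⁻: pKₐ(t-BuOH) ≈ 18 — bulky, strongly basic alkoxide
H⁻: pKₐ(H₂) ≈ 36

HSO₄⁻ > CF₃COO⁻ > AcO⁻ > (CH₃)₃CO⁻ > H⁻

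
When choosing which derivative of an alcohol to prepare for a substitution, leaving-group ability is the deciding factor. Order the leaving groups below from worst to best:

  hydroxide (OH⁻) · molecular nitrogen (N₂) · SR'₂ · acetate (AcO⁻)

Leaving-group ability tracks the stability of the departed species; conjugate-acid pKₐ is the usual yardstick (lower pKₐ → better LG).
molecular nitrogen (N₂): no meaningful conjugate acid; N₂ departs as an exceptionally stable neutral molecule
SR'₂: pKₐ(R'₂SH⁺) ≈ -7
acetate (AcO⁻): pKₐ(CH₃COOH) ≈ 4.8
hydroxide (OH⁻): pKₐ(H₂O) ≈ 15.7
The question asks for worst first, so the sequence is read in increasing leaving-group ability.

hydroxide (OH⁻) < acetate (AcO⁻) < SR'₂ < molecular nitrogen (N₂)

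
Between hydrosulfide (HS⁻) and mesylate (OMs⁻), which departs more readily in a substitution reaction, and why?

mesylate (OMs⁻)

mesylate (OMs⁻) is the better leaving group.
pKₐ(CH₃SO₃H (MsOH)) ≈ -1.9 versus pKₐ(H₂S) ≈ 7: mesylate (OMs⁻) is the much weaker base.
Resonance-delocalised alkanesulfonate.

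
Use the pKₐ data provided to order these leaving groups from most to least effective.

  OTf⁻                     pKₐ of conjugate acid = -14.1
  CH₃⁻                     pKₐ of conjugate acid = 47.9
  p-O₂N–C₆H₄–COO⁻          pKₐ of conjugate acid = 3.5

Lower conjugate-acid pKₐ ⇒ weaker base ⇒ better leaving group.
Sorting by the given values: OTf⁻ (-14.1), p-O₂N–C₆H₄–COO⁻ (3.5), CH₃⁻ (47.9).

OTf⁻ > p-O₂N–C₆H₄–COO⁻ > CH₃⁻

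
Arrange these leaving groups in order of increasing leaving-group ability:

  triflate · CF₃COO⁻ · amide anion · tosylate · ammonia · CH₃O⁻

Leaving-group ability tracks the stability of the departed species; conjugate-acid pKₐ is the usual yardstick (lower pKₐ → better LG).
triflate: pKₐ(CF₃SO₃H (triflic acid)) ≈ -14
tosylate: pKₐ(p-CH₃C₆H₄SO₃H (TsOH)) ≈ -2.8
CF₃COO⁻: pKₐ(CF₃COOH) ≈ 0.2
ammonia: pKₐ(NH₄⁺) ≈ 9.2
CH₃O⁻: pKₐ(CH₃OH) ≈ 15.5
amide anion: pKₐ(NH₃) ≈ 38
Reversing gives the worst-to-best order requested.

amide anion < CH₃O⁻ < ammonia < CF₃COO⁻ < tosylate < triflate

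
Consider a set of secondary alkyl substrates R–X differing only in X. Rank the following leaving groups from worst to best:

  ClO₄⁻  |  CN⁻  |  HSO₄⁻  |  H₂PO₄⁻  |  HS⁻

Rank by basicity of the departing species: weakest base leaves most easily.
ClO₄⁻: pKₐ(HClO₄) ≈ -10 — extremely weak base; rarely used for safety reasons
HSO₄⁻: pKₐ(H₂SO₄) ≈ -3 — conjugate base of a strong mineral acid
H₂PO₄⁻: pKₐ(H₃PO₄) ≈ 2.1
HS⁻: pKₐ(H₂S) ≈ 7 — larger and more polarisable than the oxygen analogue
CN⁻: pKₐ(HCN) ≈ 9.2
Listed from poorest to best leaving group as asked.

CN⁻ < HS⁻ < H₂PO₄⁻ < HSO₄⁻ < ClO₄⁻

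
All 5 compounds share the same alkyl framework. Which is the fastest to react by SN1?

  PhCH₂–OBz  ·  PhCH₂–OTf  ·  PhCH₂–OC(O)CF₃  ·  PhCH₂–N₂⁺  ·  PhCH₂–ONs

The skeletons are identical, so relative rate is governed entirely by leaving-group ability.
Leaving-group ability tracks the stability of the departed species; conjugate-acid pKₐ is the usual yardstick (lower pKₐ → better LG).
PhCH₂–N₂⁺ loses N₂: no meaningful conjugate acid; N₂ departs as an exceptionally stable neutral molecule
PhCH₂–OTf loses OTf⁻: pKₐ(CF₃SO₃H (triflic acid)) ≈ -14
PhCH₂–ONs loses ONs⁻: pKₐ(p-O₂NC₆H₄SO₃H) ≈ -3.5
PhCH₂–OC(O)CF₃ loses CF₃COO⁻: pKₐ(CF₃COOH) ≈ 0.2
PhCH₂–OBz loses PhCOO⁻: pKₐ(C₆H₅COOH) ≈ 4.2

PhCH₂–N₂⁺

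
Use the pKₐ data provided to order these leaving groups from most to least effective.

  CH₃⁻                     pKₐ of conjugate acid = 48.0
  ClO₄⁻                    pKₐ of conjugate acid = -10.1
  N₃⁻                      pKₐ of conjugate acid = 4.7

ClO₄⁻ > N₃⁻ > CH₃⁻

Lower conjugate-acid pKₐ ⇒ weaker base ⇒ better leaving group.
Sorting by the given values: ClO₄⁻ (-10.1), N₃⁻ (4.7), CH₃⁻ (48.0).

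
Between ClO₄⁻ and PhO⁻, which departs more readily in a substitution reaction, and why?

ClO₄⁻ is the better leaving group.
pKₐ(HClO₄) ≈ -10 versus pKₐ(C₆H₅OH (phenol)) ≈ 10: ClO₄⁻ is the much weaker base.
Extremely weak base; rarely used for safety reasons.

ClO₄⁻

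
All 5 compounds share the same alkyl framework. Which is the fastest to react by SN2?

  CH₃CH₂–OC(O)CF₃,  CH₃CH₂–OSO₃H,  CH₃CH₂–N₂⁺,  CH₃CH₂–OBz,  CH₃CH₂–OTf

CH₃CH₂–N₂⁺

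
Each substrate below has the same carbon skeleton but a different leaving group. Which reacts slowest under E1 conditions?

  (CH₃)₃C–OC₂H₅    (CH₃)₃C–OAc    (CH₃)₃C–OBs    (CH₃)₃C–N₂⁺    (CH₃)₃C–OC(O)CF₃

(CH₃)₃C–OC₂H₅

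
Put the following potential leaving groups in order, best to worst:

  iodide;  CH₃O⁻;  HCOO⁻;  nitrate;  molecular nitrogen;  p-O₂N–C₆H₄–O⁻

Leaving-group ability tracks the stability of the departed species; conjugate-acid pKₐ is the usual yardstick (lower pKₐ → better LG).
molecular nitrogen: no meaningful conjugate acid; N₂ departs as an exceptionally stable neutral molecule
iodide: pKₐ(HI) ≈ -10
nitrate: pKₐ(HNO₃) ≈ -1.3
HCOO⁻: pKₐ(HCOOH) ≈ 3.8
p-O₂N–C₆H₄–O⁻: pKₐ(p-nitrophenol) ≈ 7.2
CH₃O⁻: pKₐ(CH₃OH) ≈ 15.5

molecular nitrogen > iodide > nitrate > HCOO⁻ > p-O₂N–C₆H₄–O⁻ > CH₃O⁻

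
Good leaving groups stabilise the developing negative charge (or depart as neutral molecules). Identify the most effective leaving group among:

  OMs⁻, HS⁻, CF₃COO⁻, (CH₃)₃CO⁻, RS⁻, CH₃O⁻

Rank by basicity of the departing species: weakest base leaves most easily.
OMs⁻: pKₐ(CH₃SO₃H (MsOH)) ≈ -1.9
CF₃COO⁻: pKₐ(CF₃COOH) ≈ 0.2
HS⁻: pKₐ(H₂S) ≈ 7
RS⁻: pKₐ(RSH (a thiol)) ≈ 10.5
CH₃O⁻: pKₐ(CH₃OH) ≈ 15.5
(CH₃)₃CO⁻: pKₐ(t-BuOH) ≈ 18

OMs⁻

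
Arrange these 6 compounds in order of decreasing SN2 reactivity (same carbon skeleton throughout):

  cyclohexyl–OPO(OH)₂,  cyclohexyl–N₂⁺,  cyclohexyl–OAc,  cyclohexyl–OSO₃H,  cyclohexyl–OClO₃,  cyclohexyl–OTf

cyclohexyl–N₂⁺ > cyclohexyl–OTf > cyclohexyl–OClO₃ > cyclohexyl–OSO₃H > cyclohexyl–OPO(OH)₂ > cyclohexyl–OAc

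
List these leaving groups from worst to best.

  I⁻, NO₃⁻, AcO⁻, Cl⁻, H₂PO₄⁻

AcO⁻ < H₂PO₄⁻ < NO₃⁻ < Cl⁻ < I⁻

Leaving-group ability tracks the stability of the departed species; conjugate-acid pKₐ is the usual yardstick (lower pKₐ → better LG).
I⁻: pKₐ(HI) ≈ -10
Cl⁻: pKₐ(HCl) ≈ -7
NO₃⁻: pKₐ(HNO₃) ≈ -1.3
H₂PO₄⁻: pKₐ(H₃PO₄) ≈ 2.1
AcO⁻: pKₐ(CH₃COOH) ≈ 4.8
Listed from poorest to best leaving group as asked.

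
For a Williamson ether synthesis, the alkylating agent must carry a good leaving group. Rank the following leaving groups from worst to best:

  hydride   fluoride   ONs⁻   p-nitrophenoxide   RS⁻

ONs⁻: pKₐ(p-O₂NC₆H₄SO₃H) ≈ -3.5
fluoride: pKₐ(HF) ≈ 3.2
p-nitrophenoxide: pKₐ(p-nitrophenol) ≈ 7.2
RS⁻: pKₐ(RSH (a thiol)) ≈ 10.5
hydride: pKₐ(H₂) ≈ 36
The question asks for worst first, so the sequence is read in increasing leaving-group ability.

hydride < RS⁻ < p-nitrophenoxide < fluoride < ONs⁻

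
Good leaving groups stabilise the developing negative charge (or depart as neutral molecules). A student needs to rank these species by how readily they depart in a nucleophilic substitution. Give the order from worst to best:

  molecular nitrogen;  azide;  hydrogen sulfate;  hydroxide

hydroxide < azide < hydrogen sulfate < molecular nitrogen

Leaving-group ability tracks the stability of the departed species; conjugate-acid pKₐ is the usual yardstick (lower pKₐ → better LG).
molecular nitrogen: no meaningful conjugate acid; N₂ departs as an exceptionally stable neutral molecule
hydrogen sulfate: pKₐ(H₂SO₄) ≈ -3
azide: pKₐ(HN₃) ≈ 4.7
hydroxide: pKₐ(H₂O) ≈ 15.7 — strong base; essentially never leaves without prior activation
The question asks for worst first, so the sequence is read in increasing leaving-group ability.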